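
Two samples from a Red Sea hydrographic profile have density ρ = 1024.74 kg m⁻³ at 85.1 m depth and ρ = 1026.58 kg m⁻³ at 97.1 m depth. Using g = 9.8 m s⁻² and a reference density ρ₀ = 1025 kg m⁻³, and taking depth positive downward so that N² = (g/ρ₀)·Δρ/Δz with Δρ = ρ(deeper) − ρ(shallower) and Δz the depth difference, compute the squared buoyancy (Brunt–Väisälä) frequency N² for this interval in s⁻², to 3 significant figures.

1.47 × 10⁻³ s⁻²

Δρ = 1026.58 − 1024.74 = 1.84 kg m⁻³ over Δz = 97.1 − 85.1 = 12 m.
N² = (9.8/1025) × (1.84/12) = 1.4660 × 10⁻³ s⁻² ≈ 1.47 × 10⁻³ s⁻².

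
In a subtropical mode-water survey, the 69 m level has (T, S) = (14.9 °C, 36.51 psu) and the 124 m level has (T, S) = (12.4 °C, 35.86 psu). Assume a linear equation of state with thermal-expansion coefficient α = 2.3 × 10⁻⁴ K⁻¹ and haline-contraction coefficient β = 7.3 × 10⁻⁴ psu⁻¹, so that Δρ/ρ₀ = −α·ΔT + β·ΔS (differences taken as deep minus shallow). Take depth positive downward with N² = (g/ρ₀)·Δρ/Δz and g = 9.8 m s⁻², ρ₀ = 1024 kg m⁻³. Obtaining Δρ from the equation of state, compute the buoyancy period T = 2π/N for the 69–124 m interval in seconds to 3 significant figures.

1.48 × 10³ s

ΔT = -2.5 K, ΔS = -0.65 psu (deep − shallow).
Δρ/ρ₀ = −αΔT + βΔS = 5.75 × 10⁻⁴ − 4.745 × 10⁻⁴ = 1.005 × 10⁻⁴, so Δρ ≈ 0.1029 kg m⁻³.
N² = (g/ρ₀)·Δρ/Δz = g·(Δρ/ρ₀)/Δz = 9.8 × 1.005 × 10⁻⁴ / 55 = 1.7907 × 10⁻⁵ s⁻².
N = √(1.7907 × 10⁻⁵) = 4.2317 × 10⁻³ rad s⁻¹ → T = 2π/N = 1.4848 × 10³ s ≈ 1.48 × 10³ s.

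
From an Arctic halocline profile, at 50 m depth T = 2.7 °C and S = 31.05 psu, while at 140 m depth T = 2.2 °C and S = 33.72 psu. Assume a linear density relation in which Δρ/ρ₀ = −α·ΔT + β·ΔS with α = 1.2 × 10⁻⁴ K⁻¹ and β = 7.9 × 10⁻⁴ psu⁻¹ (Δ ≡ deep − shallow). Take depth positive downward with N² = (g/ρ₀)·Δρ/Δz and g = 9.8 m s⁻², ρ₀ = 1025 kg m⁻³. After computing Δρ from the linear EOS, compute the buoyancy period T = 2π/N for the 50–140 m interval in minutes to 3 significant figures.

6.81 min

ΔT = -0.5 K, ΔS = +2.67 psu (deep − shallow).
Δρ/ρ₀ = −αΔT + βΔS = 6.00 × 10⁻⁵ + 2.1093 × 10⁻³ = 2.1693 × 10⁻³, so Δρ ≈ 2.224 kg m⁻³.
N² = (g/ρ₀)·Δρ/Δz = g·(Δρ/ρ₀)/Δz = 9.8 × 2.1693 × 10⁻³ / 90 = 2.3621 × 10⁻⁴ s⁻².
N = √(2.3621 × 10⁻⁴) = 0.015369 rad s⁻¹ → T = 2π/N = 408.82 s = 6.8137 min ≈ 6.81 min.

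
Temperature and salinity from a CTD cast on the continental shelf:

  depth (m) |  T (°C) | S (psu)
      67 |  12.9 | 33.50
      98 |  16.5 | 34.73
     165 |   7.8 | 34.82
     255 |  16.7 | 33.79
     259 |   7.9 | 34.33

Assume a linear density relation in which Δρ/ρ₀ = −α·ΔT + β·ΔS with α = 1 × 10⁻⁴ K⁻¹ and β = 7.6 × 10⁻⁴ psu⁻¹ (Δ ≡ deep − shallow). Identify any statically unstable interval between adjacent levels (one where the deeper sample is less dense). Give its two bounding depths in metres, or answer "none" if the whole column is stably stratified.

165–255 m

Evaluate Δρ/ρ₀ = −αΔT + βΔS across each adjacent pair:
  67–98 m: −αΔT+βΔS = −(1 × 10⁻⁴)(+3.6)+(7.6 × 10⁻⁴)(+1.23) = 5.7 × 10⁻⁴ → stable
  98–165 m: −αΔT+βΔS = −(1 × 10⁻⁴)(-8.7)+(7.6 × 10⁻⁴)(+0.09) = 9.4 × 10⁻⁴ → stable
  165–255 m: −αΔT+βΔS = −(1 × 10⁻⁴)(+8.9)+(7.6 × 10⁻⁴)(-1.03) = -1.7 × 10⁻³ → UNSTABLE
  255–259 m: −αΔT+βΔS = −(1 × 10⁻⁴)(-8.8)+(7.6 × 10⁻⁴)(+0.54) = 1.3 × 10⁻³ → stable
The 165–255 m interval has Δρ < 0: lighter water underlies denser water.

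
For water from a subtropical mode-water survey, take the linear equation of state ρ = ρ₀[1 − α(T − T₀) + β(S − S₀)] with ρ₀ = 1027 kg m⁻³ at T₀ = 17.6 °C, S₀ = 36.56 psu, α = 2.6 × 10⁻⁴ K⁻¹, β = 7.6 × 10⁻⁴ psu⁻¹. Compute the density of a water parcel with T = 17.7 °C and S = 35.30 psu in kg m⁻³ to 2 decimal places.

1025.99 kg m⁻³

T − T₀ = +0.1 K, S − S₀ = -1.26 psu.
Bracket = 1 − α·(+0.1) + β·(-1.26) = 1 + (-9.836 × 10⁻⁴) = 0.9990164.
ρ = 1027 × 0.9990164 = 1025.99 kg m⁻³.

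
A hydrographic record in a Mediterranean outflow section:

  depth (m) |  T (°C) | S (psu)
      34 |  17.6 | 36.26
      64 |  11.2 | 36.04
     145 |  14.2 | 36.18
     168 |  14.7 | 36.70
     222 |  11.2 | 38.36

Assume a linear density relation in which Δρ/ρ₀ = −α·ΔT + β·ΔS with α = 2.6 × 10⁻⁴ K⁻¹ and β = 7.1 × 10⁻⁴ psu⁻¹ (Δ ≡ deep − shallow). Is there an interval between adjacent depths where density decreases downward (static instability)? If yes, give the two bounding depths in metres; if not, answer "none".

Evaluate Δρ/ρ₀ = −αΔT + βΔS across each adjacent pair:
  34–64 m: −αΔT+βΔS = −(2.6 × 10⁻⁴)(-6.4)+(7.1 × 10⁻⁴)(-0.22) = 1.5 × 10⁻³ → stable
  64–145 m: −αΔT+βΔS = −(2.6 × 10⁻⁴)(+3.0)+(7.1 × 10⁻⁴)(+0.14) = -6.8 × 10⁻⁴ → UNSTABLE
  145–168 m: −αΔT+βΔS = −(2.6 × 10⁻⁴)(+0.5)+(7.1 × 10⁻⁴)(+0.52) = 2.4 × 10⁻⁴ → stable
  168–222 m: −αΔT+βΔS = −(2.6 × 10⁻⁴)(-3.5)+(7.1 × 10⁻⁴)(+1.66) = 2.1 × 10⁻³ → stable
The 64–145 m interval has Δρ < 0: lighter water underlies denser water.

64–145 m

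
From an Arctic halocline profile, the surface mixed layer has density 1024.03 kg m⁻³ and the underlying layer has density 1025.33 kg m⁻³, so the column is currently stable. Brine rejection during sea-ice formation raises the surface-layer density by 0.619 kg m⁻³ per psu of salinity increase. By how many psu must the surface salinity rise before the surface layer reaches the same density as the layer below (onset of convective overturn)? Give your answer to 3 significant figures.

Density deficit of the surface layer: 1025.33 − 1024.03 = 1.3 kg m⁻³.
Required change = 1.3 / 0.619 = 2.10 psu.

2.10 psu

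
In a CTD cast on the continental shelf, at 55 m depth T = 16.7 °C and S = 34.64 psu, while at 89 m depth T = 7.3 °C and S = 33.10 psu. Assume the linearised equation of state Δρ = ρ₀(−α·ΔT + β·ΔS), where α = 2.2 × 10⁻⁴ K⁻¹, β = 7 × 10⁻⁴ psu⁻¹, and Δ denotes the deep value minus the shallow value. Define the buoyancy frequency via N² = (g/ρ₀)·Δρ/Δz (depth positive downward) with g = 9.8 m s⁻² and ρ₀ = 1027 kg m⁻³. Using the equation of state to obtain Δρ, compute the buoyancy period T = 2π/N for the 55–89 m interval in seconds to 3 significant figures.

ΔT = -9.4 K, ΔS = -1.54 psu (deep − shallow).
Δρ/ρ₀ = −αΔT + βΔS = 2.068 × 10⁻³ − 1.078 × 10⁻³ = 9.90 × 10⁻⁴, so Δρ ≈ 1.017 kg m⁻³.
N² = (g/ρ₀)·Δρ/Δz = g·(Δρ/ρ₀)/Δz = 9.8 × 9.90 × 10⁻⁴ / 34 = 2.8535 × 10⁻⁴ s⁻².
N = √(2.8535 × 10⁻⁴) = 0.016892 rad s⁻¹ → T = 2π/N = 371.96 s ≈ 372 s.

372 s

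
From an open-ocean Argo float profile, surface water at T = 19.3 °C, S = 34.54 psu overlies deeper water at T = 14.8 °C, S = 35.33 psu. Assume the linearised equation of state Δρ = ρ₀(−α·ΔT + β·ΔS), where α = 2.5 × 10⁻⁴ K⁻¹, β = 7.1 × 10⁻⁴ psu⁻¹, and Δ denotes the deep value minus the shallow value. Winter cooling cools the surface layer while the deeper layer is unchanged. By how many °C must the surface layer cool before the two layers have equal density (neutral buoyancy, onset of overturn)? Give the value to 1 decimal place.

6.7 °C

Neutral buoyancy requires Δρ = 0, i.e. −α(T_deep − T_surf′) + β(S_deep − S_surf) = 0.
T_surf′ = T_deep − (β/α)·ΔS = 14.8 − (7.1 × 10⁻⁴/2.5 × 10⁻⁴)·(+0.79) = 12.556 °C.
Cooling required: 19.3 − (12.556) = 6.744 °C.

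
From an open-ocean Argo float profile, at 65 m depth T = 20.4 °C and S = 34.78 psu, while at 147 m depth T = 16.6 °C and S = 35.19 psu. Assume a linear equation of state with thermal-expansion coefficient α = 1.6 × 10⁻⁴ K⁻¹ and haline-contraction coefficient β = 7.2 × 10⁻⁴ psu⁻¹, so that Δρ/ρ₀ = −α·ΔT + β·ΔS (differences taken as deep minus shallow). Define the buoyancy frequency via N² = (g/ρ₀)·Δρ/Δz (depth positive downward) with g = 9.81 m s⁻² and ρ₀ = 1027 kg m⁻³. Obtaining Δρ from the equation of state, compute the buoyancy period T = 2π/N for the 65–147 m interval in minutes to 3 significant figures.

10.1 min

ΔT = -3.8 K, ΔS = +0.41 psu (deep − shallow).
Δρ/ρ₀ = −αΔT + βΔS = 6.08 × 10⁻⁴ + 2.952 × 10⁻⁴ = 9.032 × 10⁻⁴, so Δρ ≈ 0.9276 kg m⁻³.
N² = (g/ρ₀)·Δρ/Δz = g·(Δρ/ρ₀)/Δz = 9.81 × 9.032 × 10⁻⁴ / 82 = 1.0805 × 10⁻⁴ s⁻².
N = √(1.0805 × 10⁻⁴) = 0.010395 rad s⁻¹ → T = 2π/N = 604.44 s = 10.074 min ≈ 10.1 min.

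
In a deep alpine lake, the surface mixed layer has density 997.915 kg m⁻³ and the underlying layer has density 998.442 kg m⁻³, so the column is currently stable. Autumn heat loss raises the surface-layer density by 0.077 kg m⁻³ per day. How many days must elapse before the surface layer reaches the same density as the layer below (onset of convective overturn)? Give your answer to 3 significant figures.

6.84 days

Density deficit of the surface layer: 998.442 − 997.915 = 0.527 kg m⁻³.
Required change = 0.527 / 0.077 = 6.84 days.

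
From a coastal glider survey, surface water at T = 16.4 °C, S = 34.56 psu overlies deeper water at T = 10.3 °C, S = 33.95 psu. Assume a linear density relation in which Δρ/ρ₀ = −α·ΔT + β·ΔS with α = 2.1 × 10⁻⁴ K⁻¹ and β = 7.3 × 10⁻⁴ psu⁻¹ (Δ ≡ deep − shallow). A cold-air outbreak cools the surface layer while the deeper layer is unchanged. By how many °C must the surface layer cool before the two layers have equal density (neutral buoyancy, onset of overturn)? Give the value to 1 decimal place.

4.0 °C

Neutral buoyancy requires Δρ = 0, i.e. −α(T_deep − T_surf′) + β(S_deep − S_surf) = 0.
T_surf′ = T_deep − (β/α)·ΔS = 10.3 − (7.3 × 10⁻⁴/2.1 × 10⁻⁴)·(-0.61) = 12.420 °C.
Cooling required: 16.4 − (12.420) = 3.980 °C.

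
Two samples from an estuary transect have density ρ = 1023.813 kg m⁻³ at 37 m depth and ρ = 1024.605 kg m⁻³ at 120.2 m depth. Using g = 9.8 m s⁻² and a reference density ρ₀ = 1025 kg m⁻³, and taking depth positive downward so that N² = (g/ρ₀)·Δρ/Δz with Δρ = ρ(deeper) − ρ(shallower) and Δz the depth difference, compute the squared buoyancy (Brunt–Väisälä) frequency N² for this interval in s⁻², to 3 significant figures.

9.10 × 10⁻⁵ s⁻²

Δρ = 1024.605 − 1023.813 = 0.792 kg m⁻³ over Δz = 120.2 − 37 = 83.2 m.
N² = (9.8/1025) × (0.792/83.2) = 9.1013 × 10⁻⁵ s⁻² ≈ 9.10 × 10⁻⁵ s⁻².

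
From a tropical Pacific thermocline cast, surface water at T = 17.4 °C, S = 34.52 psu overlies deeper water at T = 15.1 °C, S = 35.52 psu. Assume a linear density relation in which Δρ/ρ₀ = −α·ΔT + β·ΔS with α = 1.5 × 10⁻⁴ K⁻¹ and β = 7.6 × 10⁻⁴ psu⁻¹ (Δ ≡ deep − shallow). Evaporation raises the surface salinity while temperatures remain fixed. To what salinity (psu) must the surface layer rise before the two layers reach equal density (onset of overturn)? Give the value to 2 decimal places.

35.97 psu

Neutral buoyancy requires −α(T_deep − T_surf) + β(S_deep − S_surf′) = 0.
S_surf′ = S_deep − (α/β)·ΔT = 35.52 − (1.5 × 10⁻⁴/7.6 × 10⁻⁴)·(-2.3) = 35.9739 psu.
Increase required: 35.9739 − 34.52 = 1.4539 psu.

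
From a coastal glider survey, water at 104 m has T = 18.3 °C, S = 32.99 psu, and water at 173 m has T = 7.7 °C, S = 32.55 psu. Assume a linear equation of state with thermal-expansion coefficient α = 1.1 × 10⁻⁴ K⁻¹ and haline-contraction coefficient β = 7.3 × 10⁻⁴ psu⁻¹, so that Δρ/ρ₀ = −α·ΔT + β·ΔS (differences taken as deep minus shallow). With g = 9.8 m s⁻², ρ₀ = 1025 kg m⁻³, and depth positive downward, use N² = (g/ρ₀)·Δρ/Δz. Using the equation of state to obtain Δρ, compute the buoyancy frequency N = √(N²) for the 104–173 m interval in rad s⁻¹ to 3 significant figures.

ΔT = -10.6 K, ΔS = -0.44 psu (deep − shallow).
Δρ/ρ₀ = −αΔT + βΔS = 1.166 × 10⁻³ − 3.212 × 10⁻⁴ = 8.448 × 10⁻⁴, so Δρ ≈ 0.8659 kg m⁻³.
N² = (g/ρ₀)·Δρ/Δz = g·(Δρ/ρ₀)/Δz = 9.8 × 8.448 × 10⁻⁴ / 69 = 1.1999 × 10⁻⁴ s⁻².
N = √(1.1999 × 10⁻⁴) = 0.010954 rad s⁻¹ ≈ 0.0110 rad s⁻¹.

0.0110 rad s⁻¹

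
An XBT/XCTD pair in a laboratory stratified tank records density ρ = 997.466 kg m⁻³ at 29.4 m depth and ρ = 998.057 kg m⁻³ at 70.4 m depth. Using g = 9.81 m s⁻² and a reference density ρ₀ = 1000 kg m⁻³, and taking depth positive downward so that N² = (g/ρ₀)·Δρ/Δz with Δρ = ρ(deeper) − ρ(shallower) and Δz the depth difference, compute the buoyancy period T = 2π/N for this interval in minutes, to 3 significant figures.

8.81 min

Δρ = 998.057 − 997.466 = 0.591 kg m⁻³ over Δz = 70.4 − 29.4 = 41 m.
N² = (9.81/1000) × (0.591/41) = 1.4141 × 10⁻⁴ s⁻².
N = √(1.4141 × 10⁻⁴) = 0.011892 rad s⁻¹, so T = 2π/N = 528.35 s = 8.8058 min ≈ 8.81 min.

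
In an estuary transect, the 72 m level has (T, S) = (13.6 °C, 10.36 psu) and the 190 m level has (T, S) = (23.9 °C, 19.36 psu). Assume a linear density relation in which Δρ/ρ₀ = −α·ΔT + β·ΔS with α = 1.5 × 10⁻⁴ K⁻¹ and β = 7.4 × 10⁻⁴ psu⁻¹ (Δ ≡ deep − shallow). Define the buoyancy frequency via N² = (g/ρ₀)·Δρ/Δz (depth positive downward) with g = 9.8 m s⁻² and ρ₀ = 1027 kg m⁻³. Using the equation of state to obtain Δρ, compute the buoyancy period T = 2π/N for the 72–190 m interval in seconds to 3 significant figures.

ΔT = +10.3 K, ΔS = +9.00 psu (deep − shallow).
Δρ/ρ₀ = −αΔT + βΔS = -1.545 × 10⁻³ + 6.66 × 10⁻³ = 5.115 × 10⁻³, so Δρ ≈ 5.253 kg m⁻³.
N² = (g/ρ₀)·Δρ/Δz = g·(Δρ/ρ₀)/Δz = 9.8 × 5.115 × 10⁻³ / 118 = 4.2481 × 10⁻⁴ s⁻².
N = √(4.2481 × 10⁻⁴) = 0.020611 rad s⁻¹ → T = 2π/N = 304.85 s ≈ 305 s.

305 s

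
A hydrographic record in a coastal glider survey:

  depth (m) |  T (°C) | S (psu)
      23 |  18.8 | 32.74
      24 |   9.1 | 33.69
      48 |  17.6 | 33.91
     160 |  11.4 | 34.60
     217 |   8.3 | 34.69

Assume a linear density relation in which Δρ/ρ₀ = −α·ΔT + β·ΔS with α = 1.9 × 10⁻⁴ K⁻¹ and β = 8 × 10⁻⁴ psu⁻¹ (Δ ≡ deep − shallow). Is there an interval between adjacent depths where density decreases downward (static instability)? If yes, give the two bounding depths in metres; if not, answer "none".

Evaluate Δρ/ρ₀ = −αΔT + βΔS across each adjacent pair:
  23–24 m: −αΔT+βΔS = −(1.9 × 10⁻⁴)(-9.7)+(8 × 10⁻⁴)(+0.95) = 2.6 × 10⁻³ → stable
  24–48 m: −αΔT+βΔS = −(1.9 × 10⁻⁴)(+8.5)+(8 × 10⁻⁴)(+0.22) = -1.4 × 10⁻³ → UNSTABLE
  48–160 m: −αΔT+βΔS = −(1.9 × 10⁻⁴)(-6.2)+(8 × 10⁻⁴)(+0.69) = 1.7 × 10⁻³ → stable
  160–217 m: −αΔT+βΔS = −(1.9 × 10⁻⁴)(-3.1)+(8 × 10⁻⁴)(+0.09) = 6.6 × 10⁻⁴ → stable
The 24–48 m interval has Δρ < 0: lighter water underlies denser water.

24–48 m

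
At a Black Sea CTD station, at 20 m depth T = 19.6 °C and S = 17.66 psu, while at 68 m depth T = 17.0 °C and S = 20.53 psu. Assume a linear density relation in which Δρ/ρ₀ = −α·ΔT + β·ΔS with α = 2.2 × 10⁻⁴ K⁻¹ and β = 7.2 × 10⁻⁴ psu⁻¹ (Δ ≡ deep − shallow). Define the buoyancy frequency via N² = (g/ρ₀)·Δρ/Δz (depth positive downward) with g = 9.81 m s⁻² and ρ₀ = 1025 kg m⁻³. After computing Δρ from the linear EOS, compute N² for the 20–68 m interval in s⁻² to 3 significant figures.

ΔT = -2.6 K, ΔS = +2.87 psu (deep − shallow).
Δρ/ρ₀ = −αΔT + βΔS = 5.72 × 10⁻⁴ + 2.0664 × 10⁻³ = 2.6384 × 10⁻³, so Δρ ≈ 2.704 kg m⁻³.
N² = (g/ρ₀)·Δρ/Δz = g·(Δρ/ρ₀)/Δz = 9.81 × 2.6384 × 10⁻³ / 48 = 5.3922 × 10⁻⁴ s⁻² ≈ 5.39 × 10⁻⁴ s⁻².

5.39 × 10⁻⁴ s⁻²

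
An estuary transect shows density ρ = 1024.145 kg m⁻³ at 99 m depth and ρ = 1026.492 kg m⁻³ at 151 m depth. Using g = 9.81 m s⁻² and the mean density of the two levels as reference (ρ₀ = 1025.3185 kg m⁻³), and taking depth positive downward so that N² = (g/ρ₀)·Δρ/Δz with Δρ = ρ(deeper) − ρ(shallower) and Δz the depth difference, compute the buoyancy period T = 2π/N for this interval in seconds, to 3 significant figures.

Δρ = 1026.492 − 1024.145 = 2.347 kg m⁻³ over Δz = 151 − 99 = 52 m.
N² = (9.81/1025.3185) × (2.347/52) = 4.3184 × 10⁻⁴ s⁻².
N = √(4.3184 × 10⁻⁴) = 0.020781 rad s⁻¹, so T = 2π/N = 302.35 s ≈ 302 s.

302 s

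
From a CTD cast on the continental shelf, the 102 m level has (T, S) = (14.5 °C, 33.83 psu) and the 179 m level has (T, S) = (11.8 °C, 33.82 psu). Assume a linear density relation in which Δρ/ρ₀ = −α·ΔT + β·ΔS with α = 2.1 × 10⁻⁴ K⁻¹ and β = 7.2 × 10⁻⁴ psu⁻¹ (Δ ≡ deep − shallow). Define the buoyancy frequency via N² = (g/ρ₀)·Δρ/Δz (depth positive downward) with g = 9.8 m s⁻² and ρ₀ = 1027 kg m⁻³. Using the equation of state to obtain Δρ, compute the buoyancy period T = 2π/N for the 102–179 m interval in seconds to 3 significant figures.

ΔT = -2.7 K, ΔS = -0.01 psu (deep − shallow).
Δρ/ρ₀ = −αΔT + βΔS = 5.67 × 10⁻⁴ − 7.20 × 10⁻⁶ = 5.598 × 10⁻⁴, so Δρ ≈ 0.5749 kg m⁻³.
N² = (g/ρ₀)·Δρ/Δz = g·(Δρ/ρ₀)/Δz = 9.8 × 5.598 × 10⁻⁴ / 77 = 7.1247 × 10⁻⁵ s⁻².
N = √(7.1247 × 10⁻⁵) = 8.4408 × 10⁻³ rad s⁻¹ → T = 2π/N = 744.38 s ≈ 744 s.

744 s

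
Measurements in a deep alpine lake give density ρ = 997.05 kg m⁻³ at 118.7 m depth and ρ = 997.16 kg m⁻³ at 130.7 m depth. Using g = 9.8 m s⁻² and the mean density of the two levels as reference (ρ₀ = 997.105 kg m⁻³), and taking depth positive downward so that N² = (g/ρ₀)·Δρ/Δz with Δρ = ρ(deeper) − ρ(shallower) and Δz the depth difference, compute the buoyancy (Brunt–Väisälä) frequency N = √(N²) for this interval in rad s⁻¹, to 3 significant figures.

9.49 × 10⁻³ rad s⁻¹

Δρ = 997.16 − 997.05 = 0.11 kg m⁻³ over Δz = 130.7 − 118.7 = 12 m.
N² = (9.8/997.105) × (0.11/12) = 9.0094 × 10⁻⁵ s⁻².
N = √(9.0094 × 10⁻⁵) = 9.4918 × 10⁻³ rad s⁻¹ ≈ 9.49 × 10⁻³ rad s⁻¹.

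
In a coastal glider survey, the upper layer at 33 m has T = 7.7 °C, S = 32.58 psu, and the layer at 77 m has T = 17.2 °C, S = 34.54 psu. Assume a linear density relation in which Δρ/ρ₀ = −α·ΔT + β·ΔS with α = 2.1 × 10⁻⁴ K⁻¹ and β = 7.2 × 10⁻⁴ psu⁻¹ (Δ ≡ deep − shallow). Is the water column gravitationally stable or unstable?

ΔT = 17.2 − 7.7 = +9.5 K and ΔS = 34.54 − 32.58 = +1.96 psu (deep − shallow).
−αΔT = -1.995 × 10⁻³; βΔS = 1.4112 × 10⁻³; sum Δρ/ρ₀ = -5.838 × 10⁻⁴.
Δρ/ρ₀ < 0, so Δρ < 0: deeper water is lighter → statically unstable; the column would overturn.

unstable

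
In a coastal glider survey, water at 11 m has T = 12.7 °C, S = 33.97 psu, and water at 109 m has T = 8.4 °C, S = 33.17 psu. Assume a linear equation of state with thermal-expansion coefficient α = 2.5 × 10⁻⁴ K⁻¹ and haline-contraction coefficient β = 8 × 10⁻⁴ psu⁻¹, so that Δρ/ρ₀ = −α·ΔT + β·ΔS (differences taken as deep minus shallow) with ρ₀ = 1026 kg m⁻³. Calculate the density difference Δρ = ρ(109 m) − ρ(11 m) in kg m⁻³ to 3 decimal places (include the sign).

+0.446 kg m⁻³

ΔT = -4.3 K, ΔS = -0.80 psu (deep − shallow).
Δρ/ρ₀ = −(2.5 × 10⁻⁴)(-4.3) + (8 × 10⁻⁴)(-0.80) = 4.35 × 10⁻⁴.
Δρ = 1026 × (4.35 × 10⁻⁴) = +0.446 kg m⁻³.
Positive Δρ: denser below, stable.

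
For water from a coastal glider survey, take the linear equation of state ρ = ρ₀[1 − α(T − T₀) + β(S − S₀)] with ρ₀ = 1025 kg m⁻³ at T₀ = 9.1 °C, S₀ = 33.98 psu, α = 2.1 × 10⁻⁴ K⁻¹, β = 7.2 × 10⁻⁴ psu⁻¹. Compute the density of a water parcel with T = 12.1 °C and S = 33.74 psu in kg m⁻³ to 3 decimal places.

T − T₀ = +3.0 K, S − S₀ = -0.24 psu.
Bracket = 1 − α·(+3.0) + β·(-0.24) = 1 + (-8.028 × 10⁻⁴) = 0.9991972.
ρ = 1025 × 0.9991972 = 1024.177 kg m⁻³.

1024.177 kg m⁻³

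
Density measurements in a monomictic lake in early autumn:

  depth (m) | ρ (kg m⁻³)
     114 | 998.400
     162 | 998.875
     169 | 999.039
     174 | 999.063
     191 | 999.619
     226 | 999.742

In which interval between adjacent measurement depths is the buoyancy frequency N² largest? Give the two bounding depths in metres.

Compute the density gradient over each adjacent pair:
  114–162 m: Δρ/Δz = 0.475/48 = 9.9 × 10⁻³ kg m⁻⁴
  162–169 m: Δρ/Δz = 0.164/7 = 0.023 kg m⁻⁴
  169–174 m: Δρ/Δz = 0.024/5 = 4.8 × 10⁻³ kg m⁻⁴
  174–191 m: Δρ/Δz = 0.556/17 = 0.033 kg m⁻⁴
  191–226 m: Δρ/Δz = 0.123/35 = 3.5 × 10⁻³ kg m⁻⁴
The largest gradient is in the 174–191 m interval — the pycnocline.

174–191 m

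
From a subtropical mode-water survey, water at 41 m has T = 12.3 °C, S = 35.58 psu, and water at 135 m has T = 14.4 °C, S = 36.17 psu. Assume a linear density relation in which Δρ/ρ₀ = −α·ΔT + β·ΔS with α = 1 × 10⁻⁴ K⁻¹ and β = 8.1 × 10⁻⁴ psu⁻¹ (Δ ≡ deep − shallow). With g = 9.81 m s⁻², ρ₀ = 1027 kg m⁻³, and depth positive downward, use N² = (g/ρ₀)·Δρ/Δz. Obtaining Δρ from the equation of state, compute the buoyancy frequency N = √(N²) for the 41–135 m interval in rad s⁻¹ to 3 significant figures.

5.29 × 10⁻³ rad s⁻¹

ΔT = +2.1 K, ΔS = +0.59 psu (deep − shallow).
Δρ/ρ₀ = −αΔT + βΔS = -2.10 × 10⁻⁴ + 4.779 × 10⁻⁴ = 2.679 × 10⁻⁴, so Δρ ≈ 0.2751 kg m⁻³.
N² = (g/ρ₀)·Δρ/Δz = g·(Δρ/ρ₀)/Δz = 9.81 × 2.679 × 10⁻⁴ / 94 = 2.7958 × 10⁻⁵ s⁻².
N = √(2.7958 × 10⁻⁵) = 5.2875 × 10⁻³ rad s⁻¹ ≈ 5.29 × 10⁻³ rad s⁻¹.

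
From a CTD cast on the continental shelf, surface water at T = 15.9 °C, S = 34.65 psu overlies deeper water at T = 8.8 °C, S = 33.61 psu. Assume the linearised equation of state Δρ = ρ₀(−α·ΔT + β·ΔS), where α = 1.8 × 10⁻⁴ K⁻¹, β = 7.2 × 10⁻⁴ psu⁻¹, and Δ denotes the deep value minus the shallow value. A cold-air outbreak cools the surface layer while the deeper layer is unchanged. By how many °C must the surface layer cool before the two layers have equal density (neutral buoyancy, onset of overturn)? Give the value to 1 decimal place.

Neutral buoyancy requires Δρ = 0, i.e. −α(T_deep − T_surf′) + β(S_deep − S_surf) = 0.
T_surf′ = T_deep − (β/α)·ΔS = 8.8 − (7.2 × 10⁻⁴/1.8 × 10⁻⁴)·(-1.04) = 12.960 °C.
Cooling required: 15.9 − (12.960) = 2.940 °C.

2.9 °C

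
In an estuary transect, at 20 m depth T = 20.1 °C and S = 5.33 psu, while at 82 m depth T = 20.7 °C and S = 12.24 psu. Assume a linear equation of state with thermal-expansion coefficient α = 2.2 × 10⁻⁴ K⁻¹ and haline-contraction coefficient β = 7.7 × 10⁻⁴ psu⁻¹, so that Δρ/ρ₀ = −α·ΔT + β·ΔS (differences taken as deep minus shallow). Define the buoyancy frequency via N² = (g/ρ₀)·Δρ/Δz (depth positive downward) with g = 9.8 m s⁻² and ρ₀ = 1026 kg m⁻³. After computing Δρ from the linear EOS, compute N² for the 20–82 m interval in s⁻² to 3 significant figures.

8.20 × 10⁻⁴ s⁻²

ΔT = +0.6 K, ΔS = +6.91 psu (deep − shallow).
Δρ/ρ₀ = −αΔT + βΔS = -1.32 × 10⁻⁴ + 5.3207 × 10⁻³ = 5.1887 × 10⁻³, so Δρ ≈ 5.324 kg m⁻³.
N² = (g/ρ₀)·Δρ/Δz = g·(Δρ/ρ₀)/Δz = 9.8 × 5.1887 × 10⁻³ / 62 = 8.2015 × 10⁻⁴ s⁻² ≈ 8.20 × 10⁻⁴ s⁻².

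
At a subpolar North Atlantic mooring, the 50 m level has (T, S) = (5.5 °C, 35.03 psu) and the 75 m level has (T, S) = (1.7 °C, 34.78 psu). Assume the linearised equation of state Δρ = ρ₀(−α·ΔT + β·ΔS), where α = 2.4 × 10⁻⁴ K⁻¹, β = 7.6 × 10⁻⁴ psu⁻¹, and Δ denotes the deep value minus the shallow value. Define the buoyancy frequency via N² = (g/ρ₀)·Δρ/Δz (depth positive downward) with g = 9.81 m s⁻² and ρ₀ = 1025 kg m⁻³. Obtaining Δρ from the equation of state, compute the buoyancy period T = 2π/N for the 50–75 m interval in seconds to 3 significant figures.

ΔT = -3.8 K, ΔS = -0.25 psu (deep − shallow).
Δρ/ρ₀ = −αΔT + βΔS = 9.12 × 10⁻⁴ − 1.90 × 10⁻⁴ = 7.22 × 10⁻⁴, so Δρ ≈ 0.7400 kg m⁻³.
N² = (g/ρ₀)·Δρ/Δz = g·(Δρ/ρ₀)/Δz = 9.81 × 7.22 × 10⁻⁴ / 25 = 2.8331 × 10⁻⁴ s⁻².
N = √(2.8331 × 10⁻⁴) = 0.016832 rad s⁻¹ → T = 2π/N = 373.29 s ≈ 373 s.

373 s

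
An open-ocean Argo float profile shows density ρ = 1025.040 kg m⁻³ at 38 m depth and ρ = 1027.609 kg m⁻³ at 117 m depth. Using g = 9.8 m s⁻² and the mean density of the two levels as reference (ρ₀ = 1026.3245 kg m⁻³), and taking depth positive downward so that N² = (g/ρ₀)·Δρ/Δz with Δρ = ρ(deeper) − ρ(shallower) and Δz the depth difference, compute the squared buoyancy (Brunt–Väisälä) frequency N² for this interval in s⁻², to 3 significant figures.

Δρ = 1027.609 − 1025.040 = 2.569 kg m⁻³ over Δz = 117 − 38 = 79 m.
N² = (9.8/1026.3245) × (2.569/79) = 3.1051 × 10⁻⁴ s⁻² ≈ 3.11 × 10⁻⁴ s⁻².

3.11 × 10⁻⁴ s⁻²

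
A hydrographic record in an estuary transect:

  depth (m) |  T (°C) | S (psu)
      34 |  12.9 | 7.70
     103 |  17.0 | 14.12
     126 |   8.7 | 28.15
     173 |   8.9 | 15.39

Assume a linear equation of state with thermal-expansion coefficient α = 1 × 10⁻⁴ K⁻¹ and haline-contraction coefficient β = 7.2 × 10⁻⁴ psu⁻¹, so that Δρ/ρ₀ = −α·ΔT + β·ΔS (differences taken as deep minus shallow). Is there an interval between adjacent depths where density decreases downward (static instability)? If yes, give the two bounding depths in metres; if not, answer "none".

126–173 m

Evaluate Δρ/ρ₀ = −αΔT + βΔS across each adjacent pair:
  34–103 m: −αΔT+βΔS = −(1 × 10⁻⁴)(+4.1)+(7.2 × 10⁻⁴)(+6.42) = 4.2 × 10⁻³ → stable
  103–126 m: −αΔT+βΔS = −(1 × 10⁻⁴)(-8.3)+(7.2 × 10⁻⁴)(+14.03) = 0.011 → stable
  126–173 m: −αΔT+βΔS = −(1 × 10⁻⁴)(+0.2)+(7.2 × 10⁻⁴)(-12.76) = -9.2 × 10⁻³ → UNSTABLE
The 126–173 m interval has Δρ < 0: lighter water underlies denser water.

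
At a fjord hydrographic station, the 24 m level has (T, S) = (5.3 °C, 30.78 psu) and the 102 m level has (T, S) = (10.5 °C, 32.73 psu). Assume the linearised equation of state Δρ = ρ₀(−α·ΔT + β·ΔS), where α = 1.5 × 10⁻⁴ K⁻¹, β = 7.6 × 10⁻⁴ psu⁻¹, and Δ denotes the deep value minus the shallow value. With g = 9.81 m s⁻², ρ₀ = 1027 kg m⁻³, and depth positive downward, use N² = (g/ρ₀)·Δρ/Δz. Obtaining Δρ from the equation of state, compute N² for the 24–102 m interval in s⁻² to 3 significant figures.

8.83 × 10⁻⁵ s⁻²

ΔT = +5.2 K, ΔS = +1.95 psu (deep − shallow).
Δρ/ρ₀ = −αΔT + βΔS = -7.80 × 10⁻⁴ + 1.482 × 10⁻³ = 7.02 × 10⁻⁴, so Δρ ≈ 0.7210 kg m⁻³.
N² = (g/ρ₀)·Δρ/Δz = g·(Δρ/ρ₀)/Δz = 9.81 × 7.02 × 10⁻⁴ / 78 = 8.8290 × 10⁻⁵ s⁻² ≈ 8.83 × 10⁻⁵ s⁻².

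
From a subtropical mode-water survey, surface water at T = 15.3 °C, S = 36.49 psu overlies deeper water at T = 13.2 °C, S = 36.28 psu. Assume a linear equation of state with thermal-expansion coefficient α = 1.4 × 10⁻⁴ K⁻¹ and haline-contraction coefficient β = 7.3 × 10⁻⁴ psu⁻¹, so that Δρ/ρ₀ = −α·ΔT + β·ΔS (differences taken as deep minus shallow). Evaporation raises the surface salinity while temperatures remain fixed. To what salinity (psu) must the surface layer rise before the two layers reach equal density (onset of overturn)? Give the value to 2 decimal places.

36.68 psu

Neutral buoyancy requires −α(T_deep − T_surf) + β(S_deep − S_surf′) = 0.
S_surf′ = S_deep − (α/β)·ΔT = 36.28 − (1.4 × 10⁻⁴/7.3 × 10⁻⁴)·(-2.1) = 36.6827 psu.
Increase required: 36.6827 − 36.49 = 0.1927 psu.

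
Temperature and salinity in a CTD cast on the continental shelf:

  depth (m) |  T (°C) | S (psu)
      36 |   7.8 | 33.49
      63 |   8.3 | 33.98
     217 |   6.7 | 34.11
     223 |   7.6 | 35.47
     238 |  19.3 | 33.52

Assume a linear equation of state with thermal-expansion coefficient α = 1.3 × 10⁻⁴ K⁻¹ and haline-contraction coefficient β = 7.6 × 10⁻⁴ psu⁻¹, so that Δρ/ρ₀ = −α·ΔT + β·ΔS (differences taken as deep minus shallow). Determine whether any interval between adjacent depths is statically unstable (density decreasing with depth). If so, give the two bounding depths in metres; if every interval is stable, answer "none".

Evaluate Δρ/ρ₀ = −αΔT + βΔS across each adjacent pair:
  36–63 m: −αΔT+βΔS = −(1.3 × 10⁻⁴)(+0.5)+(7.6 × 10⁻⁴)(+0.49) = 3.1 × 10⁻⁴ → stable
  63–217 m: −αΔT+βΔS = −(1.3 × 10⁻⁴)(-1.6)+(7.6 × 10⁻⁴)(+0.13) = 3.1 × 10⁻⁴ → stable
  217–223 m: −αΔT+βΔS = −(1.3 × 10⁻⁴)(+0.9)+(7.6 × 10⁻⁴)(+1.36) = 9.2 × 10⁻⁴ → stable
  223–238 m: −αΔT+βΔS = −(1.3 × 10⁻⁴)(+11.7)+(7.6 × 10⁻⁴)(-1.95) = -3.0 × 10⁻³ → UNSTABLE
The 223–238 m interval has Δρ < 0: lighter water underlies denser water.

223–238 m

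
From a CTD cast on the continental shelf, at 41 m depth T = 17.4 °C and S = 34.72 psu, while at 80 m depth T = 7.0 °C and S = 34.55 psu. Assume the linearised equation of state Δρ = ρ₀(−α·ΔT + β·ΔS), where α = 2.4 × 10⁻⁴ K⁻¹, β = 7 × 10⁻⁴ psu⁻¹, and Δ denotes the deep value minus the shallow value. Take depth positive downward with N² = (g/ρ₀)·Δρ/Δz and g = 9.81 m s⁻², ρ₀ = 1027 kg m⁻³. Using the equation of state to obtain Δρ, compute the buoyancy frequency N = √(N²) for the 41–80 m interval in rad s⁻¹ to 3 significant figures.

ΔT = -10.4 K, ΔS = -0.17 psu (deep − shallow).
Δρ/ρ₀ = −αΔT + βΔS = 2.496 × 10⁻³ − 1.19 × 10⁻⁴ = 2.377 × 10⁻³, so Δρ ≈ 2.441 kg m⁻³.
N² = (g/ρ₀)·Δρ/Δz = g·(Δρ/ρ₀)/Δz = 9.81 × 2.377 × 10⁻³ / 39 = 5.9791 × 10⁻⁴ s⁻².
N = √(5.9791 × 10⁻⁴) = 0.024452 rad s⁻¹ ≈ 0.0245 rad s⁻¹.

0.0245 rad s⁻¹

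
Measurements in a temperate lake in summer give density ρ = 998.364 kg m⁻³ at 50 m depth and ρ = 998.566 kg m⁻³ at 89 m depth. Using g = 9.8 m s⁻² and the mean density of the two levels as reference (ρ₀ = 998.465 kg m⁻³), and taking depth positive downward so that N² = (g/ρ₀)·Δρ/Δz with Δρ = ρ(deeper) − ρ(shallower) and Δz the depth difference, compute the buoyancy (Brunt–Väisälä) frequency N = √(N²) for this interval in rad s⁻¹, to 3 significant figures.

7.13 × 10⁻³ rad s⁻¹

Δρ = 998.566 − 998.364 = 0.202 kg m⁻³ over Δz = 89 − 50 = 39 m.
N² = (9.8/998.465) × (0.202/39) = 5.0837 × 10⁻⁵ s⁻².
N = √(5.0837 × 10⁻⁵) = 7.1300 × 10⁻³ rad s⁻¹ ≈ 7.13 × 10⁻³ rad s⁻¹.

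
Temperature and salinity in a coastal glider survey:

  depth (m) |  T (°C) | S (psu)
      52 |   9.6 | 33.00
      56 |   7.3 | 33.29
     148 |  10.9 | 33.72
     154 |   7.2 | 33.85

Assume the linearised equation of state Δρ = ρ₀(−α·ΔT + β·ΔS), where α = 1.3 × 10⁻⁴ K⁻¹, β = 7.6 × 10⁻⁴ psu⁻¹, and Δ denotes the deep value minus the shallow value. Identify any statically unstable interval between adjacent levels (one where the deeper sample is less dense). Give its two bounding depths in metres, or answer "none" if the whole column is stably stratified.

56–148 m

Evaluate Δρ/ρ₀ = −αΔT + βΔS across each adjacent pair:
  52–56 m: −αΔT+βΔS = −(1.3 × 10⁻⁴)(-2.3)+(7.6 × 10⁻⁴)(+0.29) = 5.2 × 10⁻⁴ → stable
  56–148 m: −αΔT+βΔS = −(1.3 × 10⁻⁴)(+3.6)+(7.6 × 10⁻⁴)(+0.43) = -1.4 × 10⁻⁴ → UNSTABLE
  148–154 m: −αΔT+βΔS = −(1.3 × 10⁻⁴)(-3.7)+(7.6 × 10⁻⁴)(+0.13) = 5.8 × 10⁻⁴ → stable
The 56–148 m interval has Δρ < 0: lighter water underlies denser water.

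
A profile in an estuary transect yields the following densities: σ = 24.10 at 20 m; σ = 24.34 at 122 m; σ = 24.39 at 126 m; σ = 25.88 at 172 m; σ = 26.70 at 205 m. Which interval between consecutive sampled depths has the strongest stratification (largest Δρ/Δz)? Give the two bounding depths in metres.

Compute the density gradient over each adjacent pair:
  20–122 m: Δρ/Δz = 0.24/102 = 2.4 × 10⁻³ kg m⁻⁴
  122–126 m: Δρ/Δz = 0.05/4 = 0.013 kg m⁻⁴
  126–172 m: Δρ/Δz = 1.49/46 = 0.032 kg m⁻⁴
  172–205 m: Δρ/Δz = 0.82/33 = 0.025 kg m⁻⁴
The largest gradient is in the 126–172 m interval — the pycnocline.

126–172 m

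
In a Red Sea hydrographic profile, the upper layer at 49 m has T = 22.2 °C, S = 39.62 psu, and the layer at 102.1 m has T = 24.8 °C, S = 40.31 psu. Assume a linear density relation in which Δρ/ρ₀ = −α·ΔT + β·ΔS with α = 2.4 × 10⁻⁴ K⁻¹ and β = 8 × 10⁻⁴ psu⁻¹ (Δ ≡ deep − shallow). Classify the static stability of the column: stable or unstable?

unstable

ΔT = 24.8 − 22.2 = +2.6 K and ΔS = 40.31 − 39.62 = +0.69 psu (deep − shallow).
−αΔT = -6.24 × 10⁻⁴; βΔS = 5.52 × 10⁻⁴; sum Δρ/ρ₀ = -7.20 × 10⁻⁵.
Δρ/ρ₀ < 0, so Δρ < 0: deeper water is lighter → statically unstable; the column would overturn.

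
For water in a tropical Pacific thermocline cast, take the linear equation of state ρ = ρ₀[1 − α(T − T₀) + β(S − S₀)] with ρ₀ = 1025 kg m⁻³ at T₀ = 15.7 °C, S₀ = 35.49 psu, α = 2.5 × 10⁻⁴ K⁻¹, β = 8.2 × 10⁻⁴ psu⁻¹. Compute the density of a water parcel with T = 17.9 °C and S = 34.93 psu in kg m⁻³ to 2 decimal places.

T − T₀ = +2.2 K, S − S₀ = -0.56 psu.
Bracket = 1 − α·(+2.2) + β·(-0.56) = 1 + (-1.0092 × 10⁻³) = 0.9989908.
ρ = 1025 × 0.9989908 = 1023.97 kg m⁻³.

1023.97 kg m⁻³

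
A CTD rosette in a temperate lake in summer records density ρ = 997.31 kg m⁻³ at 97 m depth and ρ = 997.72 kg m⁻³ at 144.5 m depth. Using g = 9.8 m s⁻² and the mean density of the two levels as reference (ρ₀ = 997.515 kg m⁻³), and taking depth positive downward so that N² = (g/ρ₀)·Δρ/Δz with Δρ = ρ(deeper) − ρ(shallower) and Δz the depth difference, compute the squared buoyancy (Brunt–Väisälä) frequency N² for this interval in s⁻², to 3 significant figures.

8.48 × 10⁻⁵ s⁻²

Δρ = 997.72 − 997.31 = 0.41 kg m⁻³ over Δz = 144.5 − 97 = 47.5 m.
N² = (9.8/997.515) × (0.41/47.5) = 8.4800 × 10⁻⁵ s⁻² ≈ 8.48 × 10⁻⁵ s⁻².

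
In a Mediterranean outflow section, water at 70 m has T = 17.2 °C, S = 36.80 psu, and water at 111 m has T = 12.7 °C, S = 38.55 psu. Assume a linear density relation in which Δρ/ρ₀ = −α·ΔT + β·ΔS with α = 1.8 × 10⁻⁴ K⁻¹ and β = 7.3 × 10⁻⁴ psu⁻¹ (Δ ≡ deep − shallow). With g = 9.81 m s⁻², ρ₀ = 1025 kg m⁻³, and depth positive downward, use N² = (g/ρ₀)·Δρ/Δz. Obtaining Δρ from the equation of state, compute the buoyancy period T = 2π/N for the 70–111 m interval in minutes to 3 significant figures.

ΔT = -4.5 K, ΔS = +1.75 psu (deep − shallow).
Δρ/ρ₀ = −αΔT + βΔS = 8.10 × 10⁻⁴ + 1.2775 × 10⁻³ = 2.0875 × 10⁻³, so Δρ ≈ 2.140 kg m⁻³.
N² = (g/ρ₀)·Δρ/Δz = g·(Δρ/ρ₀)/Δz = 9.81 × 2.0875 × 10⁻³ / 41 = 4.9947 × 10⁻⁴ s⁻².
N = √(4.9947 × 10⁻⁴) = 0.022349 rad s⁻¹ → T = 2π/N = 281.14 s = 4.6857 min ≈ 4.69 min.

4.69 min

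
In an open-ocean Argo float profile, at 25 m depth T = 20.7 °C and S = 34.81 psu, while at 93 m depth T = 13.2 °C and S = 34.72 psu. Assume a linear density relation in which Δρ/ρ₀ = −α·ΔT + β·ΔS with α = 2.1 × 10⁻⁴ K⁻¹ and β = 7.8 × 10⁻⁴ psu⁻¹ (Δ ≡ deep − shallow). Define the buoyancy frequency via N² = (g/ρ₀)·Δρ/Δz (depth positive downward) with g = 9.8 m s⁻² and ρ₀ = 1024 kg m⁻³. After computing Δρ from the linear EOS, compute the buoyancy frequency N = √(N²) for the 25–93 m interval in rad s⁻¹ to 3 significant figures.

0.0147 rad s⁻¹

ΔT = -7.5 K, ΔS = -0.09 psu (deep − shallow).
Δρ/ρ₀ = −αΔT + βΔS = 1.575 × 10⁻³ − 7.02 × 10⁻⁵ = 1.5048 × 10⁻³, so Δρ ≈ 1.541 kg m⁻³.
N² = (g/ρ₀)·Δρ/Δz = g·(Δρ/ρ₀)/Δz = 9.8 × 1.5048 × 10⁻³ / 68 = 2.1687 × 10⁻⁴ s⁻².
N = √(2.1687 × 10⁻⁴) = 0.014727 rad s⁻¹ ≈ 0.0147 rad s⁻¹.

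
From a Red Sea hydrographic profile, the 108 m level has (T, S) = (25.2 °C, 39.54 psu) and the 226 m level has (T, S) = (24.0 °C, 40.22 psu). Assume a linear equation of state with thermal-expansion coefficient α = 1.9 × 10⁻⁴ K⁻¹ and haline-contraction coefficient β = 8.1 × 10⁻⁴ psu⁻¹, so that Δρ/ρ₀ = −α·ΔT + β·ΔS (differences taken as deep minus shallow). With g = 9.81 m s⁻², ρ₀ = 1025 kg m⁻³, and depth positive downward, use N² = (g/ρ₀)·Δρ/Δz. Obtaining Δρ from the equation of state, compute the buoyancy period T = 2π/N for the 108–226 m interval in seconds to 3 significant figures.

781 s

ΔT = -1.2 K, ΔS = +0.68 psu (deep − shallow).
Δρ/ρ₀ = −αΔT + βΔS = 2.28 × 10⁻⁴ + 5.508 × 10⁻⁴ = 7.788 × 10⁻⁴, so Δρ ≈ 0.7983 kg m⁻³.
N² = (g/ρ₀)·Δρ/Δz = g·(Δρ/ρ₀)/Δz = 9.81 × 7.788 × 10⁻⁴ / 118 = 6.4746 × 10⁻⁵ s⁻².
N = √(6.4746 × 10⁻⁵) = 8.0465 × 10⁻³ rad s⁻¹ → T = 2π/N = 780.86 s ≈ 781 s.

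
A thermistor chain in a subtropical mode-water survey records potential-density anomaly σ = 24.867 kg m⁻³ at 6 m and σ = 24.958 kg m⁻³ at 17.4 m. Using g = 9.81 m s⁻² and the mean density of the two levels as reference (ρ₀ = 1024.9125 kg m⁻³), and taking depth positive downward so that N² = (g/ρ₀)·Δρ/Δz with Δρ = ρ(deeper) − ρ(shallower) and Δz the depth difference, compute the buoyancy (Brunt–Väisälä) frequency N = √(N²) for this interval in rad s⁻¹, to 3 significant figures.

Δρ = 1024.958 − 1024.867 = 0.091 kg m⁻³ over Δz = 17.4 − 6 = 11.4 m.
N² = (9.81/1024.9125) × (0.091/11.4) = 7.6404 × 10⁻⁵ s⁻².
N = √(7.6404 × 10⁻⁵) = 8.7409 × 10⁻³ rad s⁻¹ ≈ 8.74 × 10⁻³ rad s⁻¹.

8.74 × 10⁻³ rad s⁻¹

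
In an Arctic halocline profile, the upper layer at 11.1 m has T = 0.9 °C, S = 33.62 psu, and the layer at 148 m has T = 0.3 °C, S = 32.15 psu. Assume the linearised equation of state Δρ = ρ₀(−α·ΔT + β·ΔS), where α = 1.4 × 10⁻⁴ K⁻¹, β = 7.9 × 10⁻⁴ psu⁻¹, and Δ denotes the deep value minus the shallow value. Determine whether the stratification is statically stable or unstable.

unstable

ΔT = 0.3 − 0.9 = -0.6 K and ΔS = 32.15 − 33.62 = -1.47 psu (deep − shallow).
−αΔT = 8.40 × 10⁻⁵; βΔS = -1.1613 × 10⁻³; sum Δρ/ρ₀ = -1.0773 × 10⁻³.
Δρ/ρ₀ < 0, so Δρ < 0: deeper water is lighter → statically unstable; the column would overturn.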